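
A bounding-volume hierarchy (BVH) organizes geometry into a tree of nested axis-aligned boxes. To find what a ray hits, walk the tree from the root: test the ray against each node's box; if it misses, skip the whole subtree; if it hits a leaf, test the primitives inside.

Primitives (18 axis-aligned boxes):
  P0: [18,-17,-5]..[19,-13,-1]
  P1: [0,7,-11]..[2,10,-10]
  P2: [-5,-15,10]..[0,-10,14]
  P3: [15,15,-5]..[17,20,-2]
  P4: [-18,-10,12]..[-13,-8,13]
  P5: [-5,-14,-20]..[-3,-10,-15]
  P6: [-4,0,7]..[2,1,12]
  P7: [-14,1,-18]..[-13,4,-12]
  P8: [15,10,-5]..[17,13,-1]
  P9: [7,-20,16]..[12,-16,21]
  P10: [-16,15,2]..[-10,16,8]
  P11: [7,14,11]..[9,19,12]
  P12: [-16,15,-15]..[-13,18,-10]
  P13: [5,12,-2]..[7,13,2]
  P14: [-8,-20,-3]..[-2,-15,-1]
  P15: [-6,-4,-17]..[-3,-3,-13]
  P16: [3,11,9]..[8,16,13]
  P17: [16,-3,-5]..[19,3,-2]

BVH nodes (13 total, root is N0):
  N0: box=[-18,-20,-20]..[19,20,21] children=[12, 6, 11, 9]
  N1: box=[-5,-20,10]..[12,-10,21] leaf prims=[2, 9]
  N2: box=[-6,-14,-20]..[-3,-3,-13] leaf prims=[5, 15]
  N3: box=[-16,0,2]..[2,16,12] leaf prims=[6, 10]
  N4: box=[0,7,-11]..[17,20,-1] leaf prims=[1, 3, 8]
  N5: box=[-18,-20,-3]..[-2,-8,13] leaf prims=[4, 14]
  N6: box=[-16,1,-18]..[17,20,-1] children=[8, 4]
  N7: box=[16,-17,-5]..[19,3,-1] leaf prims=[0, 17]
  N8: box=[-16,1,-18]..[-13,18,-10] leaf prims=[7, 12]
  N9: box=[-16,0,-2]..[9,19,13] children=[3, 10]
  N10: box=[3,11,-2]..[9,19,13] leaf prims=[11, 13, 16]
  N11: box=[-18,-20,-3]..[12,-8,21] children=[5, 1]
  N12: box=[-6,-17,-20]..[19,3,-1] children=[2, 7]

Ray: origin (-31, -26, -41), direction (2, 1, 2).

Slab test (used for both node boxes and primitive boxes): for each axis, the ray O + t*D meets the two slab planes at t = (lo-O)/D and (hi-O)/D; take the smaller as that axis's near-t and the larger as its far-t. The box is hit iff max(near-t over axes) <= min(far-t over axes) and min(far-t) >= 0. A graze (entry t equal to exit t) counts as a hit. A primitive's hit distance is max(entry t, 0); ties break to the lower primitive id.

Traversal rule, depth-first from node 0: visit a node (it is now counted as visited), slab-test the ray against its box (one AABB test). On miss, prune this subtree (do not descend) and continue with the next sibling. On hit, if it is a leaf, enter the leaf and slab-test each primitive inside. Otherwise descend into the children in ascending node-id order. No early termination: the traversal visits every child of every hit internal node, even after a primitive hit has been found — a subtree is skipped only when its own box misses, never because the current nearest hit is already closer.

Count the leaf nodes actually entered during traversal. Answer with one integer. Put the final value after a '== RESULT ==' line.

Walk:
N0 x:[13/2,25] y:[6,46] z:[21/2,31] -> hit [21/2,25], descend [6, 9, 11, 12]
  N6 x:[15/2,24] y:[27,46] z:[23/2,20] -> miss, prune
  N9 x:[15/2,20] y:[26,45] z:[39/2,27] -> miss, prune
  N11 x:[13/2,43/2] y:[6,18] z:[19,31] -> miss, prune
  N12 x:[25/2,25] y:[9,29] z:[21/2,20] -> hit [25/2,20], descend [2, 7]
    N2 x:[25/2,14] y:[12,23] z:[21/2,14] -> hit [25/2,14] leaf, test {P5@t=13, P15(miss)}
    N7 x:[47/2,25] y:[9,29] z:[18,20] -> miss, prune

Visited [0, 6, 9, 11, 12, 2, 7]. Tests: 7 box, 1 leaf. Nearest: P5.

== RESULT ==
1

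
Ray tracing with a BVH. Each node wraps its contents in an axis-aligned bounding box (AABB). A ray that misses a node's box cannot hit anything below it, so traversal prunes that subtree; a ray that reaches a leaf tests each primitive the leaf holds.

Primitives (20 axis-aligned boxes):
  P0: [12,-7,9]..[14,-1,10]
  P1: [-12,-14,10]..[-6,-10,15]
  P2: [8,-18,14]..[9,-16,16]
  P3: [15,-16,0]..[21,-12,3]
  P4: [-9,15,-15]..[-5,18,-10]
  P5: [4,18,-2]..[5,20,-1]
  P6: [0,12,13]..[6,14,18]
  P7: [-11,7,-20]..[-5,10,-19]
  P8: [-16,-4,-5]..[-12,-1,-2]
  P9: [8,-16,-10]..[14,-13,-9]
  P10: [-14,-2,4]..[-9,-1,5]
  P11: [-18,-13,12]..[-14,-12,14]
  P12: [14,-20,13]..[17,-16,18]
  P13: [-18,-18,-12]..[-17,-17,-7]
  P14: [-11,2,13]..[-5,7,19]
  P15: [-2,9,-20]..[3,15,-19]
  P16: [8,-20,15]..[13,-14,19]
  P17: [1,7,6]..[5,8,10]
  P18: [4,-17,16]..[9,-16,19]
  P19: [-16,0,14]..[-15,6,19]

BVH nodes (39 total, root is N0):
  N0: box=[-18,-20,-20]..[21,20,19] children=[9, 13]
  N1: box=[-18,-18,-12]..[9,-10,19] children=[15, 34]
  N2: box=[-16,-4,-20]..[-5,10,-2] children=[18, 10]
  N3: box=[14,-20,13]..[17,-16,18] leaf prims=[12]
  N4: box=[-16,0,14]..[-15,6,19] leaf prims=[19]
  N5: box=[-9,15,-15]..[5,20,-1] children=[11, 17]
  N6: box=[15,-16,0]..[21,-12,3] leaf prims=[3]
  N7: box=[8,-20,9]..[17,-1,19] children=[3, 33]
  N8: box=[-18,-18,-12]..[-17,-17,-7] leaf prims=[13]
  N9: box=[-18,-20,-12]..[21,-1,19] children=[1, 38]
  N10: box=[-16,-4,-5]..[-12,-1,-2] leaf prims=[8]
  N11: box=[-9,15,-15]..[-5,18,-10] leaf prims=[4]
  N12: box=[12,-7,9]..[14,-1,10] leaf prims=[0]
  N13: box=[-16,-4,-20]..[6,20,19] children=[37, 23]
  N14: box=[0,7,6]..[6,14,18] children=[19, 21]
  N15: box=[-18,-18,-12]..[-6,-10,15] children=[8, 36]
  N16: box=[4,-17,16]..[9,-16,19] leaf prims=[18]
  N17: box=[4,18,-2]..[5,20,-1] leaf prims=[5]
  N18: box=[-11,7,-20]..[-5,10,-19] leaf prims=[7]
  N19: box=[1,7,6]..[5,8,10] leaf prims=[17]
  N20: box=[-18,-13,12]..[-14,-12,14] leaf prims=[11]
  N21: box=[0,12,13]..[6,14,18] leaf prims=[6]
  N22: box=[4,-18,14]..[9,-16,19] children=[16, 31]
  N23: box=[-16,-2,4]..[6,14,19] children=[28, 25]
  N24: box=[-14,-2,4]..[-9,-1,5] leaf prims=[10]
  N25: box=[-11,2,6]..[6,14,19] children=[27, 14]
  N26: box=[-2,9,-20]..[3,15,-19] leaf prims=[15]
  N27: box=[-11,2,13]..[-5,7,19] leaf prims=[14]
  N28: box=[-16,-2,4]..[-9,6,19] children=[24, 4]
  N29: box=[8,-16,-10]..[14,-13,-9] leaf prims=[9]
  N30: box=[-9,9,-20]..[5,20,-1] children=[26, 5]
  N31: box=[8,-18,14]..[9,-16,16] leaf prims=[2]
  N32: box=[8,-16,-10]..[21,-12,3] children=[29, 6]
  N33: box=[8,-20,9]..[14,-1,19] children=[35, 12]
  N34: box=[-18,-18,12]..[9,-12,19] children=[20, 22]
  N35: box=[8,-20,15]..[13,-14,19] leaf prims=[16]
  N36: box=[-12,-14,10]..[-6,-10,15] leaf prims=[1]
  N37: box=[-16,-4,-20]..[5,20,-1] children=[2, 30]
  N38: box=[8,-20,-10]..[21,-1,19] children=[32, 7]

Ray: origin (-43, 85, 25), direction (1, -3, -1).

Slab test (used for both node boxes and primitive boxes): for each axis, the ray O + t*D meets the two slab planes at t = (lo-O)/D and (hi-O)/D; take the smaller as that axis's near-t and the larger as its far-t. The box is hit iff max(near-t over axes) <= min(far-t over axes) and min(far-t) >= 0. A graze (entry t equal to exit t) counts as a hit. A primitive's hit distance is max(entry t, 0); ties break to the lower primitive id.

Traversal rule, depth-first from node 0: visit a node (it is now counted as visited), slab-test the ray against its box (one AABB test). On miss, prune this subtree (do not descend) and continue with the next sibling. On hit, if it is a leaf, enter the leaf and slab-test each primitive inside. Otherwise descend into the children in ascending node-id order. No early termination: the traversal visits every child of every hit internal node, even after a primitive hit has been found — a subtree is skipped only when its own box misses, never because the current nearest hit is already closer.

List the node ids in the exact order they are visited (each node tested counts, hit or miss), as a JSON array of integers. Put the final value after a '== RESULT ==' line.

Traverse from the root:
N0 x:[25,64] y:[65/3,35] z:[6,45] -> hit [25,35], descend [9, 13]
  N9 x:[25,64] y:[86/3,35] z:[6,37] -> hit [86/3,35], descend [1, 38]
    N1 x:[25,52] y:[95/3,103/3] z:[6,37] -> hit [95/3,103/3], descend [15, 34]
      N15 x:[25,37] y:[95/3,103/3] z:[10,37] -> hit [95/3,103/3], descend [8, 36]
        N8 x:[25,26] y:[34,103/3] z:[32,37] -> miss, prune
        N36 x:[31,37] y:[95/3,33] z:[10,15] -> miss, prune
      N34 x:[25,52] y:[97/3,103/3] z:[6,13] -> miss, prune
    N38 x:[51,64] y:[86/3,35] z:[6,35] -> miss, prune
  N13 x:[27,49] y:[65/3,89/3] z:[6,45] -> hit [27,89/3], descend [23, 37]
    N23 x:[27,49] y:[71/3,29] z:[6,21] -> miss, prune
    N37 x:[27,48] y:[65/3,89/3] z:[26,45] -> hit [27,89/3], descend [2, 30]
      N2 x:[27,38] y:[25,89/3] z:[27,45] -> hit [27,89/3], descend [10, 18]
        N10 x:[27,31] y:[86/3,89/3] z:[27,30] -> hit [86/3,89/3] leaf, test {P8@t=86/3}
        N18 x:[32,38] y:[25,26] z:[44,45] -> miss, prune
      N30 x:[34,48] y:[65/3,76/3] z:[26,45] -> miss, prune

Summary -> nodes [0, 9, 1, 15, 8, 36, 34, 38, 13, 23, 37, 2, 10, 18, 30]; box-tests=15; leaf-entries=1; first=P8

== RESULT ==
[0, 9, 1, 15, 8, 36, 34, 38, 13, 23, 37, 2, 10, 18, 30]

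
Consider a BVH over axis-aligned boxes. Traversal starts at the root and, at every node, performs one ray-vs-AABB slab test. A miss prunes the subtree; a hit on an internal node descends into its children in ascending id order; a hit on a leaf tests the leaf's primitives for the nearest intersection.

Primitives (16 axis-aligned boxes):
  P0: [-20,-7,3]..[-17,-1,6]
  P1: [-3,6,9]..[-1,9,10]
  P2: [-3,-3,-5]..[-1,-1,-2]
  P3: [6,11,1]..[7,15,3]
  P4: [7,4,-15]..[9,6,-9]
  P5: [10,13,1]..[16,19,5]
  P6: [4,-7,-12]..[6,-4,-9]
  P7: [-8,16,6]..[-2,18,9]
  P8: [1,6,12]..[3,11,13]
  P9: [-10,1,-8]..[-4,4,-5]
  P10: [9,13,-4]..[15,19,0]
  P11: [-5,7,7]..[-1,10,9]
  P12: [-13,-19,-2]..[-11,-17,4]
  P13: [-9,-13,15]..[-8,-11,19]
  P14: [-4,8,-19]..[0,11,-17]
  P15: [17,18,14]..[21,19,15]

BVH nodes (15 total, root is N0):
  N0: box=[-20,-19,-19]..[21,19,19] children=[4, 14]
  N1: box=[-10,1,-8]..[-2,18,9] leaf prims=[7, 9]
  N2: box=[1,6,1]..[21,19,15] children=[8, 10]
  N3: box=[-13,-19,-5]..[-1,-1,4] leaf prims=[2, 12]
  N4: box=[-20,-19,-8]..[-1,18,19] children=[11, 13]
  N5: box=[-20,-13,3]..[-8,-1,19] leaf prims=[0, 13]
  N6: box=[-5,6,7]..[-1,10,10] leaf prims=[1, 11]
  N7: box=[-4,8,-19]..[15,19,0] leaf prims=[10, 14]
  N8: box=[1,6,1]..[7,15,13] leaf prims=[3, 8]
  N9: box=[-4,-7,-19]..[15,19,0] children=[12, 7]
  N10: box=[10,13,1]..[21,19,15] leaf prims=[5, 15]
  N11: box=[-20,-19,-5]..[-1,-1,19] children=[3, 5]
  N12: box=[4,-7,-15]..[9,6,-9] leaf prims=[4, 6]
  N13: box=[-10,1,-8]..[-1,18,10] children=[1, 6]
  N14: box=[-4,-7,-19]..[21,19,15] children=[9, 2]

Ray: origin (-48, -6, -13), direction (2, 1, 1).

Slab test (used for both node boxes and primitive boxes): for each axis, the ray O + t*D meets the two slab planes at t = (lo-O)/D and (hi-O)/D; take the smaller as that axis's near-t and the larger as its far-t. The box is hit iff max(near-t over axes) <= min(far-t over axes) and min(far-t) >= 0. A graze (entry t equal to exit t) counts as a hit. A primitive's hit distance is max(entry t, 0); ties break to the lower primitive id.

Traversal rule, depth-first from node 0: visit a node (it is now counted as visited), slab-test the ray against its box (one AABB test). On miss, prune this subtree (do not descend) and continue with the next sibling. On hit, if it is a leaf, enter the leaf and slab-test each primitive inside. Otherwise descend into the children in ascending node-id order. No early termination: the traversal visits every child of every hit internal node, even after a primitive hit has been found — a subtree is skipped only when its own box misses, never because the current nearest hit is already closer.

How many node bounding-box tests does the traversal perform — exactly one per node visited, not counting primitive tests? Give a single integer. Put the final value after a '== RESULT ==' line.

Trace the traversal:
N0 x:[14,69/2] y:[-13,25] z:[-6,32] -> hit [14,25], descend [4, 14]
  N4 x:[14,47/2] y:[-13,24] z:[5,32] -> hit [14,47/2], descend [11, 13]
    N11 x:[14,47/2] y:[-13,5] z:[8,32] -> miss, prune
    N13 x:[19,47/2] y:[7,24] z:[5,23] -> hit [19,23], descend [1, 6]
      N1 x:[19,23] y:[7,24] z:[5,22] -> hit [19,22] leaf, test {P7@t=22, P9(miss)}
      N6 x:[43/2,47/2] y:[12,16] z:[20,23] -> miss, prune
  N14 x:[22,69/2] y:[-1,25] z:[-6,28] -> hit [22,25], descend [2, 9]
    N2 x:[49/2,69/2] y:[12,25] z:[14,28] -> hit [49/2,25], descend [8, 10]
      N8 x:[49/2,55/2] y:[12,21] z:[14,26] -> miss, prune
      N10 x:[29,69/2] y:[19,25] z:[14,28] -> miss, prune
    N9 x:[22,63/2] y:[-1,25] z:[-6,13] -> miss, prune

11 AABB tests over nodes [0, 4, 11, 13, 1, 6, 14, 2, 8, 10, 9]; 1 leaf entered; closest P7.

== RESULT ==
11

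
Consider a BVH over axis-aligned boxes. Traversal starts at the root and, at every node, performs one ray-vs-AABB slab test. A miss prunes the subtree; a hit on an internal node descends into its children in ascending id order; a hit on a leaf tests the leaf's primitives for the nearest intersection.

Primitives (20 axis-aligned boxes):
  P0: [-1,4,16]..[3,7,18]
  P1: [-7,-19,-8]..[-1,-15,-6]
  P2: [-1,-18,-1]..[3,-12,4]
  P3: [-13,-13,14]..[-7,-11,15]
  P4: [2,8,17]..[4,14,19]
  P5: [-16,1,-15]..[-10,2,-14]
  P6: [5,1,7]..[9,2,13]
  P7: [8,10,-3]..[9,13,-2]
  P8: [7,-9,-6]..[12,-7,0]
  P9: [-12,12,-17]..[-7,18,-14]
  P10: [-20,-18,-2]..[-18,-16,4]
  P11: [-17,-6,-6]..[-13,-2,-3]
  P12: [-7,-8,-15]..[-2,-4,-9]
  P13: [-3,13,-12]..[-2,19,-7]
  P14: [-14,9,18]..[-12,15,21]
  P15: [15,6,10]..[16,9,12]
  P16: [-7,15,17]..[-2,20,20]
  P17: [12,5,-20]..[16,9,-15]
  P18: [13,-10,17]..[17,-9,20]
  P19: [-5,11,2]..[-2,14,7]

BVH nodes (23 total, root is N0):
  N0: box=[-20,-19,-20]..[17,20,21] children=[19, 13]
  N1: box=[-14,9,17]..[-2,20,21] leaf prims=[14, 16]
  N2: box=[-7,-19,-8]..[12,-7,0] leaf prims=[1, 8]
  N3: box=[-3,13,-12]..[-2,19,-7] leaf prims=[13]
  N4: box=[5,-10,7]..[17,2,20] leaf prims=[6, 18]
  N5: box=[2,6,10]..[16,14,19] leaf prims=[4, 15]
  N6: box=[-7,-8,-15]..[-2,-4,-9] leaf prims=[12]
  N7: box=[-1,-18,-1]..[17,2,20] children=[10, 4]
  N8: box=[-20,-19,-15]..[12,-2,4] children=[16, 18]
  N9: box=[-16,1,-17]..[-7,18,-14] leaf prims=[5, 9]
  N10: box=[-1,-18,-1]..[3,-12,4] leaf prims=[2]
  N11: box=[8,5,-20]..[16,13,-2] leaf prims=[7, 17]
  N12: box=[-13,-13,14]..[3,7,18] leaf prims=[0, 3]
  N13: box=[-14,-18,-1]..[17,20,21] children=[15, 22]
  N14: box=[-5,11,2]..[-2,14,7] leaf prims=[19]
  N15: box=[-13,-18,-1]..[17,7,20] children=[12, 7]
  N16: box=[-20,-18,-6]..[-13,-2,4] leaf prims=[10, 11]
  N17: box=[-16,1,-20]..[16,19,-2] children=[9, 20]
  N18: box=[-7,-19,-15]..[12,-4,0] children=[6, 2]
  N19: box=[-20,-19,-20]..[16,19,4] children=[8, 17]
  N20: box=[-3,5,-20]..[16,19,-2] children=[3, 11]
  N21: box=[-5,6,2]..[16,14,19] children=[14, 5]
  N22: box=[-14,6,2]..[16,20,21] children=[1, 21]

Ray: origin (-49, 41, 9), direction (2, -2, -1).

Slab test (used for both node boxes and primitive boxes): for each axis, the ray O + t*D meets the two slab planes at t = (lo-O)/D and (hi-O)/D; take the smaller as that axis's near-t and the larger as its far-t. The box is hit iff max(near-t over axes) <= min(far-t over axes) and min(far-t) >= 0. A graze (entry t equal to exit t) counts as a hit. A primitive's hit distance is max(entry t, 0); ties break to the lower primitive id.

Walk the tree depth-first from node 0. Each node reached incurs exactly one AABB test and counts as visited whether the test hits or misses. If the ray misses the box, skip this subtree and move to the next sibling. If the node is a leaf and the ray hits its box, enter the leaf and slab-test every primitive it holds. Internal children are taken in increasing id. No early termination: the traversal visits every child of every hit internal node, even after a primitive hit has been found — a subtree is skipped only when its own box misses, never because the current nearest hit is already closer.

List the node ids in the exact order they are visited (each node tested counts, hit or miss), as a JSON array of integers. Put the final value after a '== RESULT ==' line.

Walk:
N0 x:[29/2,33] y:[21/2,30] z:[-12,29] -> hit [29/2,29], descend [13, 19]
  N13 x:[35/2,33] y:[21/2,59/2] z:[-12,10] -> miss, prune
  N19 x:[29/2,65/2] y:[11,30] z:[5,29] -> hit [29/2,29], descend [8, 17]
    N8 x:[29/2,61/2] y:[43/2,30] z:[5,24] -> hit [43/2,24], descend [16, 18]
      N16 x:[29/2,18] y:[43/2,59/2] z:[5,15] -> miss, prune
      N18 x:[21,61/2] y:[45/2,30] z:[9,24] -> hit [45/2,24], descend [2, 6]
        N2 x:[21,61/2] y:[24,30] z:[9,17] -> miss, prune
        N6 x:[21,47/2] y:[45/2,49/2] z:[18,24] -> hit [45/2,47/2] leaf, test {P12@t=45/2}
    N17 x:[33/2,65/2] y:[11,20] z:[11,29] -> hit [33/2,20], descend [9, 20]
      N9 x:[33/2,21] y:[23/2,20] z:[23,26] -> miss, prune
      N20 x:[23,65/2] y:[11,18] z:[11,29] -> miss, prune

Summary -> nodes [0, 13, 19, 8, 16, 18, 2, 6, 17, 9, 20]; box-tests=11; leaf-entries=1; first=P12

== RESULT ==
[0, 13, 19, 8, 16, 18, 2, 6, 17, 9, 20]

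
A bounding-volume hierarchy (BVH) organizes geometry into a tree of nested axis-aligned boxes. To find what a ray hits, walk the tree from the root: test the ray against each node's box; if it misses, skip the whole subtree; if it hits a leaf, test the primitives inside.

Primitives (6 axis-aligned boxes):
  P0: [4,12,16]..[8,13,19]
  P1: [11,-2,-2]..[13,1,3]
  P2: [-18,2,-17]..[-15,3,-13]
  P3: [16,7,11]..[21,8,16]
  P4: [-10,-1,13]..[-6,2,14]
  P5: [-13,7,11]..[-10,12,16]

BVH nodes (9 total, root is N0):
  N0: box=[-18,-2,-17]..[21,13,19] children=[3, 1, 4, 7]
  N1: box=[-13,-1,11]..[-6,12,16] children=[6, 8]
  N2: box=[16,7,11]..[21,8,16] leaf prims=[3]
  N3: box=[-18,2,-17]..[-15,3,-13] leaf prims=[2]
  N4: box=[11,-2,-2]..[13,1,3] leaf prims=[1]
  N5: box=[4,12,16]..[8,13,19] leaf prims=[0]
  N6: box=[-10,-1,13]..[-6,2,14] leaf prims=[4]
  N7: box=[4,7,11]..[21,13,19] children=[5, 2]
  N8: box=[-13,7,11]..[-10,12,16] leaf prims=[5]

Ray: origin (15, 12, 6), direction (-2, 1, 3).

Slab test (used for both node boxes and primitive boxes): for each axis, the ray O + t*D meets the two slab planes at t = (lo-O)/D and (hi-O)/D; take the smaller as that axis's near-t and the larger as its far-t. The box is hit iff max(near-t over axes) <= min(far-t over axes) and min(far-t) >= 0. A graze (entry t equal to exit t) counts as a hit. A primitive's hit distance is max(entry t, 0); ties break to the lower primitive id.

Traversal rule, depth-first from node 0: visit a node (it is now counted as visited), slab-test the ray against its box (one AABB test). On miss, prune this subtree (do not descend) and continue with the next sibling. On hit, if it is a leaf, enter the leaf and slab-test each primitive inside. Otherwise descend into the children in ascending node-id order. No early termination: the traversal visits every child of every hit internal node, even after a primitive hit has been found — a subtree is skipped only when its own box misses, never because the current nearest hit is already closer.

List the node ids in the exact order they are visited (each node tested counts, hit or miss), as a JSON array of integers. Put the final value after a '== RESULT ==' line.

Traverse from the root:
N0 x:[-3,33/2] y:[-14,1] z:[-23/3,13/3] -> hit [-3,1], descend [1, 3, 4, 7]
  N1 x:[21/2,14] y:[-13,0] z:[5/3,10/3] -> miss, prune
  N3 x:[15,33/2] y:[-10,-9] z:[-23/3,-19/3] -> miss, prune
  N4 x:[1,2] y:[-14,-11] z:[-8/3,-1] -> miss, prune
  N7 x:[-3,11/2] y:[-5,1] z:[5/3,13/3] -> miss, prune

Summary -> nodes [0, 1, 3, 4, 7]; box-tests=5; leaf-entries=0; first=miss

== RESULT ==
[0, 1, 3, 4, 7]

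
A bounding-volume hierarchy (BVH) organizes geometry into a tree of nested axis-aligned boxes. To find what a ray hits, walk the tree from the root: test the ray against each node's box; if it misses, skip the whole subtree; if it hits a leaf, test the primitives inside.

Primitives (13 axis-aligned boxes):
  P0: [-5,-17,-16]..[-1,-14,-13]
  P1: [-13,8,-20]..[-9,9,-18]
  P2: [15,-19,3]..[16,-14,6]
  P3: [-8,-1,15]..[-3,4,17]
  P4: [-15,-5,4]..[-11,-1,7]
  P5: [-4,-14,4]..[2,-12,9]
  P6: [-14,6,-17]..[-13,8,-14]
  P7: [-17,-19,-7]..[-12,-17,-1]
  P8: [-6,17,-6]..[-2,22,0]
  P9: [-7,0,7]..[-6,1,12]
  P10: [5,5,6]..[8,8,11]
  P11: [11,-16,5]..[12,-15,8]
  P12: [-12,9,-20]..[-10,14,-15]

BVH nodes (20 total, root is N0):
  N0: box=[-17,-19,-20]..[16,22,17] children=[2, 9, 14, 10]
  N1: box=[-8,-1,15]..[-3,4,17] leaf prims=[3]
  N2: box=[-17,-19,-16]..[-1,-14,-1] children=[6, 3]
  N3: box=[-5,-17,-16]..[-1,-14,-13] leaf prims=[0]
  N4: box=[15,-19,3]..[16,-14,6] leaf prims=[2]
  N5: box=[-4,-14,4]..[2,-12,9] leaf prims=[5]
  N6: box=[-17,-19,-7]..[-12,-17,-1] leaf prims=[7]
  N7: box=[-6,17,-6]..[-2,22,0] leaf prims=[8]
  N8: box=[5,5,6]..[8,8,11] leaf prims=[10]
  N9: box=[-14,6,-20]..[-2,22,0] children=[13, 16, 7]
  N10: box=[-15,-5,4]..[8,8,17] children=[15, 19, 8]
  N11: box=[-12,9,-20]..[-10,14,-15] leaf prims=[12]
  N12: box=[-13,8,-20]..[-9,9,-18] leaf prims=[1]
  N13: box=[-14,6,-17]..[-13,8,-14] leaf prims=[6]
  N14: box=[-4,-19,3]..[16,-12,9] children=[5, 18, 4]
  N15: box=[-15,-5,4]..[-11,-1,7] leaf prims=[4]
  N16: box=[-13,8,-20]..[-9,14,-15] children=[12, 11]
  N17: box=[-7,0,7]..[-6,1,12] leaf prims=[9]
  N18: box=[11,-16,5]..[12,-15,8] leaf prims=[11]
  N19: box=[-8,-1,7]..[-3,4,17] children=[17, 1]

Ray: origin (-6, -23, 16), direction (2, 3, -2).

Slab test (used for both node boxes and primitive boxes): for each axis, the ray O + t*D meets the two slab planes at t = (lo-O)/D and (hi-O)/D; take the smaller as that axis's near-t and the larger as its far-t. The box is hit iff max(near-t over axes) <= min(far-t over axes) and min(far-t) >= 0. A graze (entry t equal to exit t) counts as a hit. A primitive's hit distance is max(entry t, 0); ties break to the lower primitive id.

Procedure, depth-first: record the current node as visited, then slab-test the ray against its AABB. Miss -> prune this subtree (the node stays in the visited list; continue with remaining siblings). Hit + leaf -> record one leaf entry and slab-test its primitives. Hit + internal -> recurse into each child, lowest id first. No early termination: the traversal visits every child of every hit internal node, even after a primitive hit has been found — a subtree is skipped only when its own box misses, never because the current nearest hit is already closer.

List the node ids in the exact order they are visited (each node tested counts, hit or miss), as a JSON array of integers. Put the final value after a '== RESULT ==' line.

Traverse from the root:
N0 x:[-11/2,11] y:[4/3,15] z:[-1/2,18] -> hit [4/3,11], descend [2, 9, 10, 14]
  N2 x:[-11/2,5/2] y:[4/3,3] z:[17/2,16] -> miss, prune
  N9 x:[-4,2] y:[29/3,15] z:[8,18] -> miss, prune
  N10 x:[-9/2,7] y:[6,31/3] z:[-1/2,6] -> hit [6,6], descend [8, 15, 19]
    N8 x:[11/2,7] y:[28/3,31/3] z:[5/2,5] -> miss, prune
    N15 x:[-9/2,-5/2] y:[6,22/3] z:[9/2,6] -> miss, prune
    N19 x:[-1,3/2] y:[22/3,9] z:[-1/2,9/2] -> miss, prune
  N14 x:[1,11] y:[4/3,11/3] z:[7/2,13/2] -> hit [7/2,11/3], descend [4, 5, 18]
    N4 x:[21/2,11] y:[4/3,3] z:[5,13/2] -> miss, prune
    N5 x:[1,4] y:[3,11/3] z:[7/2,6] -> hit [7/2,11/3] leaf, test {P5@t=7/2}
    N18 x:[17/2,9] y:[7/3,8/3] z:[4,11/2] -> miss, prune

Summary -> nodes [0, 2, 9, 10, 8, 15, 19, 14, 4, 5, 18]; box-tests=11; leaf-entries=1; first=P5

== RESULT ==
[0, 2, 9, 10, 8, 15, 19, 14, 4, 5, 18]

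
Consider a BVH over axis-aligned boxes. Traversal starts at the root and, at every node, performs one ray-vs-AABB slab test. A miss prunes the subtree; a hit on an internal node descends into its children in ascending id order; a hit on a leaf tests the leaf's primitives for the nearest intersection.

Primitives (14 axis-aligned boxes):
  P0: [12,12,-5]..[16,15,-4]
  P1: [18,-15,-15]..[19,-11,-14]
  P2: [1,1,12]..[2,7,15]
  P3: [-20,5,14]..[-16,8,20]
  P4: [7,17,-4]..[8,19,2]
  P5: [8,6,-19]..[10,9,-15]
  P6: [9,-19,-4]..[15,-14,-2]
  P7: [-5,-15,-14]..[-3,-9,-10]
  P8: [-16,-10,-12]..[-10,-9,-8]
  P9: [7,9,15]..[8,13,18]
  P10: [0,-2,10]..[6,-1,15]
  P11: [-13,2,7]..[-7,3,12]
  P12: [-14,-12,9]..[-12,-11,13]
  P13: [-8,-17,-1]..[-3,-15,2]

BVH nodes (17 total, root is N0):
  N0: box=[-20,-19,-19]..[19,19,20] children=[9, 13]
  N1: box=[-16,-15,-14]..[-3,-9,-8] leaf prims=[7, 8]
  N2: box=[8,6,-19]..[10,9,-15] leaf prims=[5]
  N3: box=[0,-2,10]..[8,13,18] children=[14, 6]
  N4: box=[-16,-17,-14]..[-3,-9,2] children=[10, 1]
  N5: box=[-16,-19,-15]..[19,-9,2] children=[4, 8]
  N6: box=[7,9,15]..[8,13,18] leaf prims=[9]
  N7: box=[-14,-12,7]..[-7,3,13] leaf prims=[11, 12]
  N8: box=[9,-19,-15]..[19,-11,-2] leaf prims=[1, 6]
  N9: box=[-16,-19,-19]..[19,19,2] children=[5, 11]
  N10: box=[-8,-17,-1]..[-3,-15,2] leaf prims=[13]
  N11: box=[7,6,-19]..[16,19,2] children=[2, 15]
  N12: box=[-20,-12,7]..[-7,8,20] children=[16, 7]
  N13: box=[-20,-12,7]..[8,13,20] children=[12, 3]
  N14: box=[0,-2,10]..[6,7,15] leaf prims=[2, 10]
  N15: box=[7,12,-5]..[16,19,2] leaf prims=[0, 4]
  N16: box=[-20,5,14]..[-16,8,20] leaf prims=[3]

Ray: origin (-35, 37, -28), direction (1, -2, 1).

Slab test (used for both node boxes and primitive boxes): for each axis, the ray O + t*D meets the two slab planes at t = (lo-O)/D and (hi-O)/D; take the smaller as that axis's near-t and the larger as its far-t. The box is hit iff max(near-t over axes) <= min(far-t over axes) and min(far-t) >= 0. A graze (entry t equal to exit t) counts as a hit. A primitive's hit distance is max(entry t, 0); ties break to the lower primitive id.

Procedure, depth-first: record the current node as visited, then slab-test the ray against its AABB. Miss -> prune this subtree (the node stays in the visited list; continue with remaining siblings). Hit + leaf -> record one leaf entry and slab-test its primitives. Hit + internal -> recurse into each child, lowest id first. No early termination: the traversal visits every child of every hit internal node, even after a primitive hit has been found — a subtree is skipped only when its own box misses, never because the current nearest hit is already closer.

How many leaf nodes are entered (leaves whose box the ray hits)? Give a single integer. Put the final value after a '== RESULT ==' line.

Trace the traversal:
N0 x:[15,54] y:[9,28] z:[9,48] -> hit [15,28], descend [9, 13]
  N9 x:[19,54] y:[9,28] z:[9,30] -> hit [19,28], descend [5, 11]
    N5 x:[19,54] y:[23,28] z:[13,30] -> hit [23,28], descend [4, 8]
      N4 x:[19,32] y:[23,27] z:[14,30] -> hit [23,27], descend [1, 10]
        N1 x:[19,32] y:[23,26] z:[14,20] -> miss, prune
        N10 x:[27,32] y:[26,27] z:[27,30] -> hit [27,27] leaf, test {P13@t=27}
      N8 x:[44,54] y:[24,28] z:[13,26] -> miss, prune
    N11 x:[42,51] y:[9,31/2] z:[9,30] -> miss, prune
  N13 x:[15,43] y:[12,49/2] z:[35,48] -> miss, prune

Visited [0, 9, 5, 4, 1, 10, 8, 11, 13]. Tests: 9 box, 1 leaf. Nearest: P13.

== RESULT ==
1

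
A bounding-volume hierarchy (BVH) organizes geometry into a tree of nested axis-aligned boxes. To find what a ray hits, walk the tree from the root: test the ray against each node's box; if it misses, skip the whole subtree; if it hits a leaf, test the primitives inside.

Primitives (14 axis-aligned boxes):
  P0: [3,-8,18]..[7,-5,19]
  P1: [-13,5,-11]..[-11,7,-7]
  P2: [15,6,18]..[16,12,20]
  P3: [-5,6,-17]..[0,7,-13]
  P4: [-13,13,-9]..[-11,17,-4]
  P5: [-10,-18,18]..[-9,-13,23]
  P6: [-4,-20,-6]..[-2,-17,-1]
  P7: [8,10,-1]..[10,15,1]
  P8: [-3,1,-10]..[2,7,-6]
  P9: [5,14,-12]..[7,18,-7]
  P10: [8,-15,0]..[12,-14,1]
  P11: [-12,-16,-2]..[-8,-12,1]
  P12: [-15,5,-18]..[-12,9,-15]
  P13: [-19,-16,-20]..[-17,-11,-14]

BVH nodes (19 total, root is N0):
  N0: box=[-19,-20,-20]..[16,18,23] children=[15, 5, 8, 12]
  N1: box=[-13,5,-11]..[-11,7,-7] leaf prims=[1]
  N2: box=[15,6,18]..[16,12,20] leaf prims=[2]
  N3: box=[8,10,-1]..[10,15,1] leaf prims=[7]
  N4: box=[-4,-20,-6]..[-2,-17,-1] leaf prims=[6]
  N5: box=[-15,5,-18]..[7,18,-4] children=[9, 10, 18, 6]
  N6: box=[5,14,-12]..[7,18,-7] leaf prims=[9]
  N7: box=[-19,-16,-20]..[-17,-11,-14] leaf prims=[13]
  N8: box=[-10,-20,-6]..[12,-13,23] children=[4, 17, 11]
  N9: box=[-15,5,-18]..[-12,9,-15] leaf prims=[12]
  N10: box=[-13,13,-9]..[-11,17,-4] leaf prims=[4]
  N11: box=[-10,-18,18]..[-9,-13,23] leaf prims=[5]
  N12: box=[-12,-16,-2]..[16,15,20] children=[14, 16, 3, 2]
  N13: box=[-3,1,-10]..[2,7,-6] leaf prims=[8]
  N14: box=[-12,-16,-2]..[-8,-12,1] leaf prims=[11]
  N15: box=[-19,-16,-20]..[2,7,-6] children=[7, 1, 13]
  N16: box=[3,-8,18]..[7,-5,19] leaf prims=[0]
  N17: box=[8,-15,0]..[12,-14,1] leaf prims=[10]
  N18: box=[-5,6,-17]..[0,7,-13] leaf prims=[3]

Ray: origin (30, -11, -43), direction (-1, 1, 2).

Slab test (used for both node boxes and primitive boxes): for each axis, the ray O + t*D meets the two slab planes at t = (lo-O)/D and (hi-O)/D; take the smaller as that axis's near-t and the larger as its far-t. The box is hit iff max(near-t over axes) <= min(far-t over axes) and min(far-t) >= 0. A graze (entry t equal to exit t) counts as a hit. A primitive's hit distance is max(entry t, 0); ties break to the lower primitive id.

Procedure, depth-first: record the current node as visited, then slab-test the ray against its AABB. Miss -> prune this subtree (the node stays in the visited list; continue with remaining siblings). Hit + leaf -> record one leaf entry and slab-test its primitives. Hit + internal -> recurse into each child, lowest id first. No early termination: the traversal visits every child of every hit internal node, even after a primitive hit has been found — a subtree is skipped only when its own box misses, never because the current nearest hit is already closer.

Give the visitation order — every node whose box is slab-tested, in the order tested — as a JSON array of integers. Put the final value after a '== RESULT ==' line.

Trace the traversal:
N0 x:[14,49] y:[-9,29] z:[23/2,33] -> hit [14,29], descend [5, 8, 12, 15]
  N5 x:[23,45] y:[16,29] z:[25/2,39/2] -> miss, prune
  N8 x:[18,40] y:[-9,-2] z:[37/2,33] -> miss, prune
  N12 x:[14,42] y:[-5,26] z:[41/2,63/2] -> hit [41/2,26], descend [2, 3, 14, 16]
    N2 x:[14,15] y:[17,23] z:[61/2,63/2] -> miss, prune
    N3 x:[20,22] y:[21,26] z:[21,22] -> hit [21,22] leaf, test {P7@t=21}
    N14 x:[38,42] y:[-5,-1] z:[41/2,22] -> miss, prune
    N16 x:[23,27] y:[3,6] z:[61/2,31] -> miss, prune
  N15 x:[28,49] y:[-5,18] z:[23/2,37/2] -> miss, prune

9 AABB tests over nodes [0, 5, 8, 12, 2, 3, 14, 16, 15]; 1 leaf entered; closest P7.

== RESULT ==
[0, 5, 8, 12, 2, 3, 14, 16, 15]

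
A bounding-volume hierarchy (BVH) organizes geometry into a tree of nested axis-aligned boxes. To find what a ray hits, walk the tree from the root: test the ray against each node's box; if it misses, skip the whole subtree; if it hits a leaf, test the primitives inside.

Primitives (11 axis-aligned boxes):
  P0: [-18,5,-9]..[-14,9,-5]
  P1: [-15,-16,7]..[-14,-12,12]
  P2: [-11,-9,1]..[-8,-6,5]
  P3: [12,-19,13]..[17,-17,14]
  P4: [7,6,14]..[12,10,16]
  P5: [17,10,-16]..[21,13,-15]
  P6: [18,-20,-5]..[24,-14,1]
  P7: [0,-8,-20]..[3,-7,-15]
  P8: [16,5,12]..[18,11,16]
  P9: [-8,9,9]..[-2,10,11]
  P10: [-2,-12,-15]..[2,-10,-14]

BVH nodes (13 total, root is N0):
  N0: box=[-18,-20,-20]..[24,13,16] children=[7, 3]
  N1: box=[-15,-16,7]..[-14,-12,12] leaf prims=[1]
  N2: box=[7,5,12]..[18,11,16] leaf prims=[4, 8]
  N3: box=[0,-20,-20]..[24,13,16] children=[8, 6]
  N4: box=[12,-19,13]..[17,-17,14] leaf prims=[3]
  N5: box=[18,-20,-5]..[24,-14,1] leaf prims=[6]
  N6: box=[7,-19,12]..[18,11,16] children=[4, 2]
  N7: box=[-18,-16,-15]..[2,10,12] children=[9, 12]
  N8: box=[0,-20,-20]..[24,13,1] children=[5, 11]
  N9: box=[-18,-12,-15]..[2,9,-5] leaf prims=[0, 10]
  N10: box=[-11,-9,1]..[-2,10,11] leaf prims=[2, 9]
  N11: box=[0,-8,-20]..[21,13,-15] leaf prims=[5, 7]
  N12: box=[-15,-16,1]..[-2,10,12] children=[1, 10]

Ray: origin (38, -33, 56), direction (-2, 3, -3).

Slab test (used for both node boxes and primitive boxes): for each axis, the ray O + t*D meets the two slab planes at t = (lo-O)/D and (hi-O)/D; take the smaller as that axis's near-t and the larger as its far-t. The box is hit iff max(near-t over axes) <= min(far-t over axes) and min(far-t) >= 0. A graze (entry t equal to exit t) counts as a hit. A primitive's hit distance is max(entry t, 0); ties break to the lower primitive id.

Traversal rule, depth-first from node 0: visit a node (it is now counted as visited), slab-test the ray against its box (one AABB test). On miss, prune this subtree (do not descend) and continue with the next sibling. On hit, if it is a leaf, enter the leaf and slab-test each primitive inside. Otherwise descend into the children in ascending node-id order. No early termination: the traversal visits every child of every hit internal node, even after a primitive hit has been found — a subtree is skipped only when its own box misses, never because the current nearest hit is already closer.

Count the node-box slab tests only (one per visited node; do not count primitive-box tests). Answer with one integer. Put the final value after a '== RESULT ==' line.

Walk:
N0 x:[7,28] y:[13/3,46/3] z:[40/3,76/3] -> hit [40/3,46/3], descend [3, 7]
  N3 x:[7,19] y:[13/3,46/3] z:[40/3,76/3] -> hit [40/3,46/3], descend [6, 8]
    N6 x:[10,31/2] y:[14/3,44/3] z:[40/3,44/3] -> hit [40/3,44/3], descend [2, 4]
      N2 x:[10,31/2] y:[38/3,44/3] z:[40/3,44/3] -> hit [40/3,44/3] leaf, test {P4@t=40/3, P8(miss)}
      N4 x:[21/2,13] y:[14/3,16/3] z:[14,43/3] -> miss, prune
    N8 x:[7,19] y:[13/3,46/3] z:[55/3,76/3] -> miss, prune
  N7 x:[18,28] y:[17/3,43/3] z:[44/3,71/3] -> miss, prune

Visited [0, 3, 6, 2, 4, 8, 7]. Tests: 7 box, 1 leaf. Nearest: P4.

== RESULT ==
7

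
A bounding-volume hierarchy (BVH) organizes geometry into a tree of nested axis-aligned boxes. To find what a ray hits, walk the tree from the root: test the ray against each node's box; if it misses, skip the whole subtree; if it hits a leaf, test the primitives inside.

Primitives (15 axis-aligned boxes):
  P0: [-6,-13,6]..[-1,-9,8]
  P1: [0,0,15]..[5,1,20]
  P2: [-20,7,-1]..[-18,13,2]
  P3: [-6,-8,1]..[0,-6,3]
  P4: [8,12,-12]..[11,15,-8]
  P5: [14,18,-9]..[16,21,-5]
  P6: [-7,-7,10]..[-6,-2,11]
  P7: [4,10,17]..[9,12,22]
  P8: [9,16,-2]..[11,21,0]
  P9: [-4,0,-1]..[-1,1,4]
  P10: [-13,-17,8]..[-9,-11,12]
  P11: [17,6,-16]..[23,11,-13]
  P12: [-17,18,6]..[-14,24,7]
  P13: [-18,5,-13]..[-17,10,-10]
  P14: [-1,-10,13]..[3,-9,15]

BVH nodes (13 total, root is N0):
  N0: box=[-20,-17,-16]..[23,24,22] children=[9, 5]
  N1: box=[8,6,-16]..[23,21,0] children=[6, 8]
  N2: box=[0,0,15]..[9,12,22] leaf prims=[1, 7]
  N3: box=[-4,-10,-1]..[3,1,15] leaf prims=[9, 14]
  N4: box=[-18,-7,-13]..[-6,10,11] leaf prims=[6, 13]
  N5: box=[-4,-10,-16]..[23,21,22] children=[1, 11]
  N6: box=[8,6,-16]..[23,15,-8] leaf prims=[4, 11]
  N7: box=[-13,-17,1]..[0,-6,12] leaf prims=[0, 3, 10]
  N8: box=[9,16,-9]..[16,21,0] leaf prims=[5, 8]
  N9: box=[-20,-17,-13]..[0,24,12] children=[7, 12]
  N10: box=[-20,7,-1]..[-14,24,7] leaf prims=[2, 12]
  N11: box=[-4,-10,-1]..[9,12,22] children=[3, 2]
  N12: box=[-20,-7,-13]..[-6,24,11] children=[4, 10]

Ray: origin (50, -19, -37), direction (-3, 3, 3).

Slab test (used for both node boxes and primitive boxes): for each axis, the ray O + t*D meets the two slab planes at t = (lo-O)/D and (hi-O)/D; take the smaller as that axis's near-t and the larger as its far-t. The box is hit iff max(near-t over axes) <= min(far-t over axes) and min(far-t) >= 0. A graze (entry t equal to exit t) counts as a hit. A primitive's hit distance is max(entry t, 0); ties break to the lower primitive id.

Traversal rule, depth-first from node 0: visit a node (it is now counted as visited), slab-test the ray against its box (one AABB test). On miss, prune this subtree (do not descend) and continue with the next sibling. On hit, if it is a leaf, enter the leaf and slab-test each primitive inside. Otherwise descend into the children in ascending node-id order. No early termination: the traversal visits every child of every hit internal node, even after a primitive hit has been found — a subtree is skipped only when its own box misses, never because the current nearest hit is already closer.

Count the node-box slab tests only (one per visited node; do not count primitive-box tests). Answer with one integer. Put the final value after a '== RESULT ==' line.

Trace the traversal:
N0 x:[9,70/3] y:[2/3,43/3] z:[7,59/3] -> hit [9,43/3], descend [5, 9]
  N5 x:[9,18] y:[3,40/3] z:[7,59/3] -> hit [9,40/3], descend [1, 11]
    N1 x:[9,14] y:[25/3,40/3] z:[7,37/3] -> hit [9,37/3], descend [6, 8]
      N6 x:[9,14] y:[25/3,34/3] z:[7,29/3] -> hit [9,29/3] leaf, test {P4(miss), P11(miss)}
      N8 x:[34/3,41/3] y:[35/3,40/3] z:[28/3,37/3] -> hit [35/3,37/3] leaf, test {P5(miss), P8(miss)}
    N11 x:[41/3,18] y:[3,31/3] z:[12,59/3] -> miss, prune
  N9 x:[50/3,70/3] y:[2/3,43/3] z:[8,49/3] -> miss, prune

Visited [0, 5, 1, 6, 8, 11, 9]. Tests: 7 box, 2 leaf. Nearest: miss.

== RESULT ==
7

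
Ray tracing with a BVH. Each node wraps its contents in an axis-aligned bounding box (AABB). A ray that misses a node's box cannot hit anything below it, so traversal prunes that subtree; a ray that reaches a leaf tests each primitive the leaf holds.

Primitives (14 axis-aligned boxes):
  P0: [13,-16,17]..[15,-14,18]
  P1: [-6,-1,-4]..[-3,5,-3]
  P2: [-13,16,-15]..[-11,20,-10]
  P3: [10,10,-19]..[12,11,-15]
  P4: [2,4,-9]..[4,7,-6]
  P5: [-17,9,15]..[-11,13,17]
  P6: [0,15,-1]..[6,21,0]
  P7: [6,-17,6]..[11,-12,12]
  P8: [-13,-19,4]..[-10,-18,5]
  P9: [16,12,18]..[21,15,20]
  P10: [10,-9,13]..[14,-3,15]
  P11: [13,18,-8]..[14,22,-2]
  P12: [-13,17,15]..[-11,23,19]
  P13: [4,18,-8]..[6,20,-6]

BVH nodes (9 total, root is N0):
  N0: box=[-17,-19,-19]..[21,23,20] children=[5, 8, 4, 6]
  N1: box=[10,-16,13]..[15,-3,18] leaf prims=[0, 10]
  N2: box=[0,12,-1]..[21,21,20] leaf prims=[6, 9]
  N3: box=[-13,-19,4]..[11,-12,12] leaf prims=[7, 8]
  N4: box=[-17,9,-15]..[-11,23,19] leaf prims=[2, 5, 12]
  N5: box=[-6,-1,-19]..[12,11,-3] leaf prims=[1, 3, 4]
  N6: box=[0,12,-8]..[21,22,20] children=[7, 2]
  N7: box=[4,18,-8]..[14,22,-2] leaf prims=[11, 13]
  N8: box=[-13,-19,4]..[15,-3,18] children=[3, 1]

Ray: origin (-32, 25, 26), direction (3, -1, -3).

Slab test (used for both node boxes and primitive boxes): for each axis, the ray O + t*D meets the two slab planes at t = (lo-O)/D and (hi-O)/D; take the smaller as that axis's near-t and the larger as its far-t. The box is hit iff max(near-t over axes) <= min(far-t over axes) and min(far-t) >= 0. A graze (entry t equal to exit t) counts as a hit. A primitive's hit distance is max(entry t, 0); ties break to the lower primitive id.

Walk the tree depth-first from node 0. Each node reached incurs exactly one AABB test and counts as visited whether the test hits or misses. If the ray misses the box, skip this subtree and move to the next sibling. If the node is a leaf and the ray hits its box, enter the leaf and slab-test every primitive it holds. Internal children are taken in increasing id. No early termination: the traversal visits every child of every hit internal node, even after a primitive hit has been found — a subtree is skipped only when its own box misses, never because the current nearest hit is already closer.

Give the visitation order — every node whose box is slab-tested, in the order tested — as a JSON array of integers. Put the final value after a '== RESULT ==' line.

Trace the traversal:
N0 x:[5,53/3] y:[2,44] z:[2,15] -> hit [5,15], descend [4, 5, 6, 8]
  N4 x:[5,7] y:[2,16] z:[7/3,41/3] -> hit [5,7] leaf, test {P2(miss), P5(miss), P12(miss)}
  N5 x:[26/3,44/3] y:[14,26] z:[29/3,15] -> hit [14,44/3] leaf, test {P1(miss), P3@t=14, P4(miss)}
  N6 x:[32/3,53/3] y:[3,13] z:[2,34/3] -> hit [32/3,34/3], descend [2, 7]
    N2 x:[32/3,53/3] y:[4,13] z:[2,9] -> miss, prune
    N7 x:[12,46/3] y:[3,7] z:[28/3,34/3] -> miss, prune
  N8 x:[19/3,47/3] y:[28,44] z:[8/3,22/3] -> miss, prune

Visited [0, 4, 5, 6, 2, 7, 8]. Tests: 7 box, 2 leaf. Nearest: P3.

== RESULT ==
[0, 4, 5, 6, 2, 7, 8]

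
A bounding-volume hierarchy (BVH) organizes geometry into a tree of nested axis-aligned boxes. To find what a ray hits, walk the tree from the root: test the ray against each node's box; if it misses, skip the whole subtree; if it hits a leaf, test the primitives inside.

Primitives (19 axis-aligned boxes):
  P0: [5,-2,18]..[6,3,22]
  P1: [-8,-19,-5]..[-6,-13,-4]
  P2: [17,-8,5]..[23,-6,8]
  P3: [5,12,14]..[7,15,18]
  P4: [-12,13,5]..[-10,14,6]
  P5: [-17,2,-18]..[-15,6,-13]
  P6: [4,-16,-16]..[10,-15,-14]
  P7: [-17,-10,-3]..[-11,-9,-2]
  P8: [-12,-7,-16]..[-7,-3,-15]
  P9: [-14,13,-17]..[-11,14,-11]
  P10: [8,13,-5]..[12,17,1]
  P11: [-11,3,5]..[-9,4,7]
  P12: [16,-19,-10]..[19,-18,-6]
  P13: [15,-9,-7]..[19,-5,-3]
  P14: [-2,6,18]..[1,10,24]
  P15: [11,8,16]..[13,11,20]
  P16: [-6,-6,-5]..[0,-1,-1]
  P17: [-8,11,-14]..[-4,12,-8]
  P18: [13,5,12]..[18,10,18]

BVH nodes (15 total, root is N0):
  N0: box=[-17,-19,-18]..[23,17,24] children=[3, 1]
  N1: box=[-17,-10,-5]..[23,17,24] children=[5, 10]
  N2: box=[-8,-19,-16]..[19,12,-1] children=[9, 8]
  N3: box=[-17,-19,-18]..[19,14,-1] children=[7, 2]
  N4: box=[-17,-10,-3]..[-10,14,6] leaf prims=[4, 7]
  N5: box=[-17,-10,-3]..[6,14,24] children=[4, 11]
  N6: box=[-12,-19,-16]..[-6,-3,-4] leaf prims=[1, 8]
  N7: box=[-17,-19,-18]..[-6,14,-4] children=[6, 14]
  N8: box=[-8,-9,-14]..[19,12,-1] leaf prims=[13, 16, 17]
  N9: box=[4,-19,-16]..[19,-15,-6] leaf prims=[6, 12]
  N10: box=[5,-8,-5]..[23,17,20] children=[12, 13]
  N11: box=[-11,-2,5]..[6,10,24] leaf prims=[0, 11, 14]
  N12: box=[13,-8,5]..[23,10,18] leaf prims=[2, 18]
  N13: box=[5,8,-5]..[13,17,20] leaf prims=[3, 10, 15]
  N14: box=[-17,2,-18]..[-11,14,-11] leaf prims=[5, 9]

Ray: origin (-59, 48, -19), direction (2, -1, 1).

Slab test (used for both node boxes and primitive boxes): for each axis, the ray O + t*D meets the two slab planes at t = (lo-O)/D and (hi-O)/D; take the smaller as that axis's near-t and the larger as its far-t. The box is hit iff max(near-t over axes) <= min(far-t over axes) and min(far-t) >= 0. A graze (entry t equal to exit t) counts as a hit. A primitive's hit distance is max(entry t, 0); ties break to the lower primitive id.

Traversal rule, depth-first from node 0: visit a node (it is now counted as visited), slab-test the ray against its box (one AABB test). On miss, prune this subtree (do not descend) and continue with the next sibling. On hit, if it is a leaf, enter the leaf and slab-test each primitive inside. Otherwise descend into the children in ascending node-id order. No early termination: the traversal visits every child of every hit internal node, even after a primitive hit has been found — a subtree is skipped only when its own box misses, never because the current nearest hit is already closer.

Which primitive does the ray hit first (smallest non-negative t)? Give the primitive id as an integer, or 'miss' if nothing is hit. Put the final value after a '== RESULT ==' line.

Traverse from the root:
N0 x:[21,41] y:[31,67] z:[1,43] -> hit [31,41], descend [1, 3]
  N1 x:[21,41] y:[31,58] z:[14,43] -> hit [31,41], descend [5, 10]
    N5 x:[21,65/2] y:[34,58] z:[16,43] -> miss, prune
    N10 x:[32,41] y:[31,56] z:[14,39] -> hit [32,39], descend [12, 13]
      N12 x:[36,41] y:[38,56] z:[24,37] -> miss, prune
      N13 x:[32,36] y:[31,40] z:[14,39] -> hit [32,36] leaf, test {P3@t=33, P10(miss), P15(miss)}
  N3 x:[21,39] y:[34,67] z:[1,18] -> miss, prune

7 AABB tests over nodes [0, 1, 5, 10, 12, 13, 3]; 1 leaf entered; closest P3.

== RESULT ==
3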